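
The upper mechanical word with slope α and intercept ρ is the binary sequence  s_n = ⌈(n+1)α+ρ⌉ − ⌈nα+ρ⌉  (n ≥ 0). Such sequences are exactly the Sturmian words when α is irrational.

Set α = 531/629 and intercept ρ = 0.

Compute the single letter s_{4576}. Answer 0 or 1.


0

(n+1)α + ρ = (4577·531) / 629 = 2430387/629
nα + ρ     = (4576·531) / 629 = 2429856/629
⌈2430387/629⌉ = 3864,  ⌈2429856/629⌉ = 3864
s_{4576} = 3864 − 3864 = 0


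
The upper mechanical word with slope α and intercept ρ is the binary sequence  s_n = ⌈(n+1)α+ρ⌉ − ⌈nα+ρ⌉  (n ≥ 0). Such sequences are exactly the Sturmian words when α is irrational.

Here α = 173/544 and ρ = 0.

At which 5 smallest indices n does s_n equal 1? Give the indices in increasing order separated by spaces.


n=0: ⌈173/544⌉−⌈0/544⌉ = 1−0 = 1  ← one
n=1: ⌈346/544⌉−⌈173/544⌉ = 1−1 = 0
n=2: ⌈519/544⌉−⌈346/544⌉ = 1−1 = 0
n=3: ⌈692/544⌉−⌈519/544⌉ = 2−1 = 1  ← one
n=4: ⌈865/544⌉−⌈692/544⌉ = 2−2 = 0
n=5: ⌈1038/544⌉−⌈865/544⌉ = 2−2 = 0
n=6: ⌈1211/544⌉−⌈1038/544⌉ = 3−2 = 1  ← one
n=7: ⌈1384/544⌉−⌈1211/544⌉ = 3−3 = 0
n=8: ⌈1557/544⌉−⌈1384/544⌉ = 3−3 = 0
n=9: ⌈1730/544⌉−⌈1557/544⌉ = 4−3 = 1  ← one
n=10: ⌈1903/544⌉−⌈1730/544⌉ = 4−4 = 0
n=11: ⌈2076/544⌉−⌈1903/544⌉ = 4−4 = 0
n=12: ⌈2249/544⌉−⌈2076/544⌉ = 5−4 = 1  ← one
positions of the first 5 ones: 0 3 6 9 12

0 3 6 9 12


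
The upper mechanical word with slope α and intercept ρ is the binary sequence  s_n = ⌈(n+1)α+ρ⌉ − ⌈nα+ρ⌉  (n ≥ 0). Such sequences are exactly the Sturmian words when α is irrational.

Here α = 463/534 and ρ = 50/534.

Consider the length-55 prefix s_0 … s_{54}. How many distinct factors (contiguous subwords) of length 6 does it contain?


7

t_n = ⌈(n·463+50)/534⌉ for n = 0 … 55:
  n=0…9: ⌈50/534⌉=1 ⌈513/534⌉=1 ⌈976/534⌉=2 ⌈1439/534⌉=3 ⌈1902/534⌉=4 ⌈2365/534⌉=5 ⌈2828/534⌉=6 ⌈3291/534⌉=7 ⌈3754/534⌉=8 ⌈4217/534⌉=8
  n=10…19: ⌈4680/534⌉=9 ⌈5143/534⌉=10 ⌈5606/534⌉=11 ⌈6069/534⌉=12 ⌈6532/534⌉=13 ⌈6995/534⌉=14 ⌈7458/534⌉=14 ⌈7921/534⌉=15 ⌈8384/534⌉=16 ⌈8847/534⌉=17
  n=20…29: ⌈9310/534⌉=18 ⌈9773/534⌉=19 ⌈10236/534⌉=20 ⌈10699/534⌉=21 ⌈11162/534⌉=21 ⌈11625/534⌉=22 ⌈12088/534⌉=23 ⌈12551/534⌉=24 ⌈13014/534⌉=25 ⌈13477/534⌉=26
  n=30…39: ⌈13940/534⌉=27 ⌈14403/534⌉=27 ⌈14866/534⌉=28 ⌈15329/534⌉=29 ⌈15792/534⌉=30 ⌈16255/534⌉=31 ⌈16718/534⌉=32 ⌈17181/534⌉=33 ⌈17644/534⌉=34 ⌈18107/534⌉=34
  n=40…49: ⌈18570/534⌉=35 ⌈19033/534⌉=36 ⌈19496/534⌉=37 ⌈19959/534⌉=38 ⌈20422/534⌉=39 ⌈20885/534⌉=40 ⌈21348/534⌉=40 ⌈21811/534⌉=41 ⌈22274/534⌉=42 ⌈22737/534⌉=43
  n=50…55: ⌈23200/534⌉=44 ⌈23663/534⌉=45 ⌈24126/534⌉=46 ⌈24589/534⌉=47 ⌈25052/534⌉=47 ⌈25515/534⌉=48
s_n = t_(n+1) − t_n for n = 0 … 54 gives
prefix = 0111111101111110111111101111110111111101111110111111101
slide a length-6 window over [0..5] … [49..54] (50 windows); first occurrence of each distinct factor:
  [  0..  5] 011111
  [  1..  6] 111111
  [  3..  8] 111110
  [  4..  9] 111101
  [  5.. 10] 111011
  [  6.. 11] 110111
  [  7.. 12] 101111
  (the other 43 windows repeat one of these)
distinct factors: {011111, 101111, 110111, 111011, 111101, 111110, 111111}
count = 7  (Sturmian bound for length 6 is 7)


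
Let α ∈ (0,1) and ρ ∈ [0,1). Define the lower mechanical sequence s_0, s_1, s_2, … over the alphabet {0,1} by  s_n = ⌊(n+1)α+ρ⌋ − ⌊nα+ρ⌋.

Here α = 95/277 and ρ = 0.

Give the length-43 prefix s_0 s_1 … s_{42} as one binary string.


n=0: ⌊(1·95)/277⌋ − ⌊(0·95)/277⌋ = ⌊95/277⌋ − ⌊0/277⌋ = 0 − 0 = 0
n=1: ⌊(2·95)/277⌋ − ⌊(1·95)/277⌋ = ⌊190/277⌋ − ⌊95/277⌋ = 0 − 0 = 0
n=2: ⌊(3·95)/277⌋ − ⌊(2·95)/277⌋ = ⌊285/277⌋ − ⌊190/277⌋ = 1 − 0 = 1
n=3: ⌊(4·95)/277⌋ − ⌊(3·95)/277⌋ = ⌊380/277⌋ − ⌊285/277⌋ = 1 − 1 = 0
n=4: ⌊(5·95)/277⌋ − ⌊(4·95)/277⌋ = ⌊475/277⌋ − ⌊380/277⌋ = 1 − 1 = 0
n=5: ⌊(6·95)/277⌋ − ⌊(5·95)/277⌋ = ⌊570/277⌋ − ⌊475/277⌋ = 2 − 1 = 1
n=6: ⌊(7·95)/277⌋ − ⌊(6·95)/277⌋ = ⌊665/277⌋ − ⌊570/277⌋ = 2 − 2 = 0
n=7: ⌊(8·95)/277⌋ − ⌊(7·95)/277⌋ = ⌊760/277⌋ − ⌊665/277⌋ = 2 − 2 = 0
n=8: ⌊(9·95)/277⌋ − ⌊(8·95)/277⌋ = ⌊855/277⌋ − ⌊760/277⌋ = 3 − 2 = 1
n=9: ⌊(10·95)/277⌋ − ⌊(9·95)/277⌋ = ⌊950/277⌋ − ⌊855/277⌋ = 3 − 3 = 0
n=10: ⌊(11·95)/277⌋ − ⌊(10·95)/277⌋ = ⌊1045/277⌋ − ⌊950/277⌋ = 3 − 3 = 0
n=11: ⌊(12·95)/277⌋ − ⌊(11·95)/277⌋ = ⌊1140/277⌋ − ⌊1045/277⌋ = 4 − 3 = 1
n=12: ⌊(13·95)/277⌋ − ⌊(12·95)/277⌋ = ⌊1235/277⌋ − ⌊1140/277⌋ = 4 − 4 = 0
n=13: ⌊(14·95)/277⌋ − ⌊(13·95)/277⌋ = ⌊1330/277⌋ − ⌊1235/277⌋ = 4 − 4 = 0
n=14: ⌊(15·95)/277⌋ − ⌊(14·95)/277⌋ = ⌊1425/277⌋ − ⌊1330/277⌋ = 5 − 4 = 1
n=15: ⌊(16·95)/277⌋ − ⌊(15·95)/277⌋ = ⌊1520/277⌋ − ⌊1425/277⌋ = 5 − 5 = 0
n=16: ⌊(17·95)/277⌋ − ⌊(16·95)/277⌋ = ⌊1615/277⌋ − ⌊1520/277⌋ = 5 − 5 = 0
n=17: ⌊(18·95)/277⌋ − ⌊(17·95)/277⌋ = ⌊1710/277⌋ − ⌊1615/277⌋ = 6 − 5 = 1
n=18: ⌊(19·95)/277⌋ − ⌊(18·95)/277⌋ = ⌊1805/277⌋ − ⌊1710/277⌋ = 6 − 6 = 0
n=19: ⌊(20·95)/277⌋ − ⌊(19·95)/277⌋ = ⌊1900/277⌋ − ⌊1805/277⌋ = 6 − 6 = 0
n=20: ⌊(21·95)/277⌋ − ⌊(20·95)/277⌋ = ⌊1995/277⌋ − ⌊1900/277⌋ = 7 − 6 = 1
n=21: ⌊(22·95)/277⌋ − ⌊(21·95)/277⌋ = ⌊2090/277⌋ − ⌊1995/277⌋ = 7 − 7 = 0
n=22: ⌊(23·95)/277⌋ − ⌊(22·95)/277⌋ = ⌊2185/277⌋ − ⌊2090/277⌋ = 7 − 7 = 0
n=23: ⌊(24·95)/277⌋ − ⌊(23·95)/277⌋ = ⌊2280/277⌋ − ⌊2185/277⌋ = 8 − 7 = 1
n=24: ⌊(25·95)/277⌋ − ⌊(24·95)/277⌋ = ⌊2375/277⌋ − ⌊2280/277⌋ = 8 − 8 = 0
n=25: ⌊(26·95)/277⌋ − ⌊(25·95)/277⌋ = ⌊2470/277⌋ − ⌊2375/277⌋ = 8 − 8 = 0
n=26: ⌊(27·95)/277⌋ − ⌊(26·95)/277⌋ = ⌊2565/277⌋ − ⌊2470/277⌋ = 9 − 8 = 1
n=27: ⌊(28·95)/277⌋ − ⌊(27·95)/277⌋ = ⌊2660/277⌋ − ⌊2565/277⌋ = 9 − 9 = 0
n=28: ⌊(29·95)/277⌋ − ⌊(28·95)/277⌋ = ⌊2755/277⌋ − ⌊2660/277⌋ = 9 − 9 = 0
n=29: ⌊(30·95)/277⌋ − ⌊(29·95)/277⌋ = ⌊2850/277⌋ − ⌊2755/277⌋ = 10 − 9 = 1
n=30: ⌊(31·95)/277⌋ − ⌊(30·95)/277⌋ = ⌊2945/277⌋ − ⌊2850/277⌋ = 10 − 10 = 0
n=31: ⌊(32·95)/277⌋ − ⌊(31·95)/277⌋ = ⌊3040/277⌋ − ⌊2945/277⌋ = 10 − 10 = 0
n=32: ⌊(33·95)/277⌋ − ⌊(32·95)/277⌋ = ⌊3135/277⌋ − ⌊3040/277⌋ = 11 − 10 = 1
n=33: ⌊(34·95)/277⌋ − ⌊(33·95)/277⌋ = ⌊3230/277⌋ − ⌊3135/277⌋ = 11 − 11 = 0
n=34: ⌊(35·95)/277⌋ − ⌊(34·95)/277⌋ = ⌊3325/277⌋ − ⌊3230/277⌋ = 12 − 11 = 1
n=35: ⌊(36·95)/277⌋ − ⌊(35·95)/277⌋ = ⌊3420/277⌋ − ⌊3325/277⌋ = 12 − 12 = 0
n=36: ⌊(37·95)/277⌋ − ⌊(36·95)/277⌋ = ⌊3515/277⌋ − ⌊3420/277⌋ = 12 − 12 = 0
n=37: ⌊(38·95)/277⌋ − ⌊(37·95)/277⌋ = ⌊3610/277⌋ − ⌊3515/277⌋ = 13 − 12 = 1
n=38: ⌊(39·95)/277⌋ − ⌊(38·95)/277⌋ = ⌊3705/277⌋ − ⌊3610/277⌋ = 13 − 13 = 0
n=39: ⌊(40·95)/277⌋ − ⌊(39·95)/277⌋ = ⌊3800/277⌋ − ⌊3705/277⌋ = 13 − 13 = 0
n=40: ⌊(41·95)/277⌋ − ⌊(40·95)/277⌋ = ⌊3895/277⌋ − ⌊3800/277⌋ = 14 − 13 = 1
n=41: ⌊(42·95)/277⌋ − ⌊(41·95)/277⌋ = ⌊3990/277⌋ − ⌊3895/277⌋ = 14 − 14 = 0
n=42: ⌊(43·95)/277⌋ − ⌊(42·95)/277⌋ = ⌊4085/277⌋ − ⌊3990/277⌋ = 14 − 14 = 0

0010010010010010010010010010010010100100100


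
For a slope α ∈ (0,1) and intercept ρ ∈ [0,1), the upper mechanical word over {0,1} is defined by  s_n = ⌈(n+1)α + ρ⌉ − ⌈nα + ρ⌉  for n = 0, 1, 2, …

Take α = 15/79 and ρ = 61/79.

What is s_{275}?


1

(n+1)α + ρ = (276·15 + 61) / 79 = 4201/79
nα + ρ     = (275·15 + 61) / 79 = 4186/79
⌈4201/79⌉ = 54,  ⌈4186/79⌉ = 53
s_{275} = 54 − 53 = 1


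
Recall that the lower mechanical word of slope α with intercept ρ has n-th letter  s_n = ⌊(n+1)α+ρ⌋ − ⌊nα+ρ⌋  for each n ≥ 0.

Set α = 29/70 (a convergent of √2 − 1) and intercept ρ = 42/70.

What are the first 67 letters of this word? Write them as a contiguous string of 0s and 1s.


1001010010100101010010100101010010100101010010100101001010100101001

n=0: ⌊(1·29+42)/70⌋ − ⌊(0·29+42)/70⌋ = ⌊71/70⌋ − ⌊42/70⌋ = 1 − 0 = 1
n=1: ⌊(2·29+42)/70⌋ − ⌊(1·29+42)/70⌋ = ⌊100/70⌋ − ⌊71/70⌋ = 1 − 1 = 0
n=2: ⌊(3·29+42)/70⌋ − ⌊(2·29+42)/70⌋ = ⌊129/70⌋ − ⌊100/70⌋ = 1 − 1 = 0
n=3: ⌊(4·29+42)/70⌋ − ⌊(3·29+42)/70⌋ = ⌊158/70⌋ − ⌊129/70⌋ = 2 − 1 = 1
n=4: ⌊(5·29+42)/70⌋ − ⌊(4·29+42)/70⌋ = ⌊187/70⌋ − ⌊158/70⌋ = 2 − 2 = 0
n=5: ⌊(6·29+42)/70⌋ − ⌊(5·29+42)/70⌋ = ⌊216/70⌋ − ⌊187/70⌋ = 3 − 2 = 1
n=6: ⌊(7·29+42)/70⌋ − ⌊(6·29+42)/70⌋ = ⌊245/70⌋ − ⌊216/70⌋ = 3 − 3 = 0
n=7: ⌊(8·29+42)/70⌋ − ⌊(7·29+42)/70⌋ = ⌊274/70⌋ − ⌊245/70⌋ = 3 − 3 = 0
n=8: ⌊(9·29+42)/70⌋ − ⌊(8·29+42)/70⌋ = ⌊303/70⌋ − ⌊274/70⌋ = 4 − 3 = 1
n=9: ⌊(10·29+42)/70⌋ − ⌊(9·29+42)/70⌋ = ⌊332/70⌋ − ⌊303/70⌋ = 4 − 4 = 0
n=10: ⌊(11·29+42)/70⌋ − ⌊(10·29+42)/70⌋ = ⌊361/70⌋ − ⌊332/70⌋ = 5 − 4 = 1
n=11: ⌊(12·29+42)/70⌋ − ⌊(11·29+42)/70⌋ = ⌊390/70⌋ − ⌊361/70⌋ = 5 − 5 = 0
n=12: ⌊(13·29+42)/70⌋ − ⌊(12·29+42)/70⌋ = ⌊419/70⌋ − ⌊390/70⌋ = 5 − 5 = 0
n=13: ⌊(14·29+42)/70⌋ − ⌊(13·29+42)/70⌋ = ⌊448/70⌋ − ⌊419/70⌋ = 6 − 5 = 1
n=14: ⌊(15·29+42)/70⌋ − ⌊(14·29+42)/70⌋ = ⌊477/70⌋ − ⌊448/70⌋ = 6 − 6 = 0
n=15: ⌊(16·29+42)/70⌋ − ⌊(15·29+42)/70⌋ = ⌊506/70⌋ − ⌊477/70⌋ = 7 − 6 = 1
n=16: ⌊(17·29+42)/70⌋ − ⌊(16·29+42)/70⌋ = ⌊535/70⌋ − ⌊506/70⌋ = 7 − 7 = 0
n=17: ⌊(18·29+42)/70⌋ − ⌊(17·29+42)/70⌋ = ⌊564/70⌋ − ⌊535/70⌋ = 8 − 7 = 1
n=18: ⌊(19·29+42)/70⌋ − ⌊(18·29+42)/70⌋ = ⌊593/70⌋ − ⌊564/70⌋ = 8 − 8 = 0
n=19: ⌊(20·29+42)/70⌋ − ⌊(19·29+42)/70⌋ = ⌊622/70⌋ − ⌊593/70⌋ = 8 − 8 = 0
n=20: ⌊(21·29+42)/70⌋ − ⌊(20·29+42)/70⌋ = ⌊651/70⌋ − ⌊622/70⌋ = 9 − 8 = 1
n=21: ⌊(22·29+42)/70⌋ − ⌊(21·29+42)/70⌋ = ⌊680/70⌋ − ⌊651/70⌋ = 9 − 9 = 0
n=22: ⌊(23·29+42)/70⌋ − ⌊(22·29+42)/70⌋ = ⌊709/70⌋ − ⌊680/70⌋ = 10 − 9 = 1
n=23: ⌊(24·29+42)/70⌋ − ⌊(23·29+42)/70⌋ = ⌊738/70⌋ − ⌊709/70⌋ = 10 − 10 = 0
n=24: ⌊(25·29+42)/70⌋ − ⌊(24·29+42)/70⌋ = ⌊767/70⌋ − ⌊738/70⌋ = 10 − 10 = 0
n=25: ⌊(26·29+42)/70⌋ − ⌊(25·29+42)/70⌋ = ⌊796/70⌋ − ⌊767/70⌋ = 11 − 10 = 1
n=26: ⌊(27·29+42)/70⌋ − ⌊(26·29+42)/70⌋ = ⌊825/70⌋ − ⌊796/70⌋ = 11 − 11 = 0
n=27: ⌊(28·29+42)/70⌋ − ⌊(27·29+42)/70⌋ = ⌊854/70⌋ − ⌊825/70⌋ = 12 − 11 = 1
n=28: ⌊(29·29+42)/70⌋ − ⌊(28·29+42)/70⌋ = ⌊883/70⌋ − ⌊854/70⌋ = 12 − 12 = 0
n=29: ⌊(30·29+42)/70⌋ − ⌊(29·29+42)/70⌋ = ⌊912/70⌋ − ⌊883/70⌋ = 13 − 12 = 1
n=30: ⌊(31·29+42)/70⌋ − ⌊(30·29+42)/70⌋ = ⌊941/70⌋ − ⌊912/70⌋ = 13 − 13 = 0
n=31: ⌊(32·29+42)/70⌋ − ⌊(31·29+42)/70⌋ = ⌊970/70⌋ − ⌊941/70⌋ = 13 − 13 = 0
n=32: ⌊(33·29+42)/70⌋ − ⌊(32·29+42)/70⌋ = ⌊999/70⌋ − ⌊970/70⌋ = 14 − 13 = 1
n=33: ⌊(34·29+42)/70⌋ − ⌊(33·29+42)/70⌋ = ⌊1028/70⌋ − ⌊999/70⌋ = 14 − 14 = 0
n=34: ⌊(35·29+42)/70⌋ − ⌊(34·29+42)/70⌋ = ⌊1057/70⌋ − ⌊1028/70⌋ = 15 − 14 = 1
n=35: ⌊(36·29+42)/70⌋ − ⌊(35·29+42)/70⌋ = ⌊1086/70⌋ − ⌊1057/70⌋ = 15 − 15 = 0
n=36: ⌊(37·29+42)/70⌋ − ⌊(36·29+42)/70⌋ = ⌊1115/70⌋ − ⌊1086/70⌋ = 15 − 15 = 0
n=37: ⌊(38·29+42)/70⌋ − ⌊(37·29+42)/70⌋ = ⌊1144/70⌋ − ⌊1115/70⌋ = 16 − 15 = 1
n=38: ⌊(39·29+42)/70⌋ − ⌊(38·29+42)/70⌋ = ⌊1173/70⌋ − ⌊1144/70⌋ = 16 − 16 = 0
n=39: ⌊(40·29+42)/70⌋ − ⌊(39·29+42)/70⌋ = ⌊1202/70⌋ − ⌊1173/70⌋ = 17 − 16 = 1
n=40: ⌊(41·29+42)/70⌋ − ⌊(40·29+42)/70⌋ = ⌊1231/70⌋ − ⌊1202/70⌋ = 17 − 17 = 0
n=41: ⌊(42·29+42)/70⌋ − ⌊(41·29+42)/70⌋ = ⌊1260/70⌋ − ⌊1231/70⌋ = 18 − 17 = 1
n=42: ⌊(43·29+42)/70⌋ − ⌊(42·29+42)/70⌋ = ⌊1289/70⌋ − ⌊1260/70⌋ = 18 − 18 = 0
n=43: ⌊(44·29+42)/70⌋ − ⌊(43·29+42)/70⌋ = ⌊1318/70⌋ − ⌊1289/70⌋ = 18 − 18 = 0
n=44: ⌊(45·29+42)/70⌋ − ⌊(44·29+42)/70⌋ = ⌊1347/70⌋ − ⌊1318/70⌋ = 19 − 18 = 1
n=45: ⌊(46·29+42)/70⌋ − ⌊(45·29+42)/70⌋ = ⌊1376/70⌋ − ⌊1347/70⌋ = 19 − 19 = 0
n=46: ⌊(47·29+42)/70⌋ − ⌊(46·29+42)/70⌋ = ⌊1405/70⌋ − ⌊1376/70⌋ = 20 − 19 = 1
n=47: ⌊(48·29+42)/70⌋ − ⌊(47·29+42)/70⌋ = ⌊1434/70⌋ − ⌊1405/70⌋ = 20 − 20 = 0
n=48: ⌊(49·29+42)/70⌋ − ⌊(48·29+42)/70⌋ = ⌊1463/70⌋ − ⌊1434/70⌋ = 20 − 20 = 0
n=49: ⌊(50·29+42)/70⌋ − ⌊(49·29+42)/70⌋ = ⌊1492/70⌋ − ⌊1463/70⌋ = 21 − 20 = 1
n=50: ⌊(51·29+42)/70⌋ − ⌊(50·29+42)/70⌋ = ⌊1521/70⌋ − ⌊1492/70⌋ = 21 − 21 = 0
n=51: ⌊(52·29+42)/70⌋ − ⌊(51·29+42)/70⌋ = ⌊1550/70⌋ − ⌊1521/70⌋ = 22 − 21 = 1
n=52: ⌊(53·29+42)/70⌋ − ⌊(52·29+42)/70⌋ = ⌊1579/70⌋ − ⌊1550/70⌋ = 22 − 22 = 0
n=53: ⌊(54·29+42)/70⌋ − ⌊(53·29+42)/70⌋ = ⌊1608/70⌋ − ⌊1579/70⌋ = 22 − 22 = 0
n=54: ⌊(55·29+42)/70⌋ − ⌊(54·29+42)/70⌋ = ⌊1637/70⌋ − ⌊1608/70⌋ = 23 − 22 = 1
n=55: ⌊(56·29+42)/70⌋ − ⌊(55·29+42)/70⌋ = ⌊1666/70⌋ − ⌊1637/70⌋ = 23 − 23 = 0
n=56: ⌊(57·29+42)/70⌋ − ⌊(56·29+42)/70⌋ = ⌊1695/70⌋ − ⌊1666/70⌋ = 24 − 23 = 1
n=57: ⌊(58·29+42)/70⌋ − ⌊(57·29+42)/70⌋ = ⌊1724/70⌋ − ⌊1695/70⌋ = 24 − 24 = 0
n=58: ⌊(59·29+42)/70⌋ − ⌊(58·29+42)/70⌋ = ⌊1753/70⌋ − ⌊1724/70⌋ = 25 − 24 = 1
n=59: ⌊(60·29+42)/70⌋ − ⌊(59·29+42)/70⌋ = ⌊1782/70⌋ − ⌊1753/70⌋ = 25 − 25 = 0
n=60: ⌊(61·29+42)/70⌋ − ⌊(60·29+42)/70⌋ = ⌊1811/70⌋ − ⌊1782/70⌋ = 25 − 25 = 0
n=61: ⌊(62·29+42)/70⌋ − ⌊(61·29+42)/70⌋ = ⌊1840/70⌋ − ⌊1811/70⌋ = 26 − 25 = 1
n=62: ⌊(63·29+42)/70⌋ − ⌊(62·29+42)/70⌋ = ⌊1869/70⌋ − ⌊1840/70⌋ = 26 − 26 = 0
n=63: ⌊(64·29+42)/70⌋ − ⌊(63·29+42)/70⌋ = ⌊1898/70⌋ − ⌊1869/70⌋ = 27 − 26 = 1
n=64: ⌊(65·29+42)/70⌋ − ⌊(64·29+42)/70⌋ = ⌊1927/70⌋ − ⌊1898/70⌋ = 27 − 27 = 0
n=65: ⌊(66·29+42)/70⌋ − ⌊(65·29+42)/70⌋ = ⌊1956/70⌋ − ⌊1927/70⌋ = 27 − 27 = 0
n=66: ⌊(67·29+42)/70⌋ − ⌊(66·29+42)/70⌋ = ⌊1985/70⌋ − ⌊1956/70⌋ = 28 − 27 = 1


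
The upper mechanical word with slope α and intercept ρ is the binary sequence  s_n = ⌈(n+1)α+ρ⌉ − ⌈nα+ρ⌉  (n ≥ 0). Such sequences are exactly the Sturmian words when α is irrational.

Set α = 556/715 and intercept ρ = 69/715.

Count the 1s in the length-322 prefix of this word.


#1s = Σ_{n=0}^{321} s_n = Σ_{n=0}^{321} (⌈(n+1)α+ρ⌉ − ⌈nα+ρ⌉)
the sum telescopes: every ⌈nα+ρ⌉ with 0 < n < 322 appears once with + and once with −, leaving ⌈322α+ρ⌉ − ⌈0·α+ρ⌉
322α + ρ = (322·556 + 69) / 715 = 179101/715
ρ = 69/715
⌈179101/715⌉ = 251,  ⌈69/715⌉ = 1
#1s = 251 − 1 = 250

250


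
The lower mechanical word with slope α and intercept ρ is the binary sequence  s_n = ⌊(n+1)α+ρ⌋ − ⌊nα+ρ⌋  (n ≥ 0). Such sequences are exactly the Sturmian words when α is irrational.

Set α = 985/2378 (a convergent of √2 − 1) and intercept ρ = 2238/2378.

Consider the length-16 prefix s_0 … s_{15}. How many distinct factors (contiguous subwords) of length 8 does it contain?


6

t_n = ⌊(n·985+2238)/2378⌋ for n = 0 … 16:
  n=0…9: ⌊2238/2378⌋=0 ⌊3223/2378⌋=1 ⌊4208/2378⌋=1 ⌊5193/2378⌋=2 ⌊6178/2378⌋=2 ⌊7163/2378⌋=3 ⌊8148/2378⌋=3 ⌊9133/2378⌋=3 ⌊10118/2378⌋=4 ⌊11103/2378⌋=4
  n=10…16: ⌊12088/2378⌋=5 ⌊13073/2378⌋=5 ⌊14058/2378⌋=5 ⌊15043/2378⌋=6 ⌊16028/2378⌋=6 ⌊17013/2378⌋=7 ⌊17998/2378⌋=7
s_n = t_(n+1) − t_n for n = 0 … 15 gives
prefix = 1010100101001010
slide a length-8 window over [0..7] … [8..15] (9 windows); first occurrence of each distinct factor:
  [  0..  7] 10101001
  [  1..  8] 01010010
  [  2..  9] 10100101
  [  3.. 10] 01001010
  [  4.. 11] 10010100
  [  5.. 12] 00101001
  (the other 3 windows repeat one of these)
distinct factors: {00101001, 01001010, 01010010, 10010100, 10100101, 10101001}
count = 6  (Sturmian bound for length 8 is 9)


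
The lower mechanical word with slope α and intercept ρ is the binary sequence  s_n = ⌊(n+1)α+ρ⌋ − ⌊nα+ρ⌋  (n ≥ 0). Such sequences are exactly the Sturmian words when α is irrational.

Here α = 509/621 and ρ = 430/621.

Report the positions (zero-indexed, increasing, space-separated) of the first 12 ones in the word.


0 1 2 4 5 6 7 8 10 11 12 13

n=0: ⌊939/621⌋−⌊430/621⌋ = 1−0 = 1  ← one
n=1: ⌊1448/621⌋−⌊939/621⌋ = 2−1 = 1  ← one
n=2: ⌊1957/621⌋−⌊1448/621⌋ = 3−2 = 1  ← one
n=3: ⌊2466/621⌋−⌊1957/621⌋ = 3−3 = 0
n=4: ⌊2975/621⌋−⌊2466/621⌋ = 4−3 = 1  ← one
n=5: ⌊3484/621⌋−⌊2975/621⌋ = 5−4 = 1  ← one
n=6: ⌊3993/621⌋−⌊3484/621⌋ = 6−5 = 1  ← one
n=7: ⌊4502/621⌋−⌊3993/621⌋ = 7−6 = 1  ← one
n=8: ⌊5011/621⌋−⌊4502/621⌋ = 8−7 = 1  ← one
n=9: ⌊5520/621⌋−⌊5011/621⌋ = 8−8 = 0
n=10: ⌊6029/621⌋−⌊5520/621⌋ = 9−8 = 1  ← one
n=11: ⌊6538/621⌋−⌊6029/621⌋ = 10−9 = 1  ← one
n=12: ⌊7047/621⌋−⌊6538/621⌋ = 11−10 = 1  ← one
n=13: ⌊7556/621⌋−⌊7047/621⌋ = 12−11 = 1  ← one
positions of the first 12 ones: 0 1 2 4 5 6 7 8 10 11 12 13


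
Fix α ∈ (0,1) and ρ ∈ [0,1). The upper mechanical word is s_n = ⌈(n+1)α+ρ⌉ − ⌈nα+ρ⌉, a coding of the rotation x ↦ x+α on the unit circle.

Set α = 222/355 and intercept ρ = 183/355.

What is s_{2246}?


(n+1)α + ρ = (2247·222 + 183) / 355 = 499017/355
nα + ρ     = (2246·222 + 183) / 355 = 498795/355
⌈499017/355⌉ = 1406,  ⌈498795/355⌉ = 1406
s_{2246} = 1406 − 1406 = 0

0


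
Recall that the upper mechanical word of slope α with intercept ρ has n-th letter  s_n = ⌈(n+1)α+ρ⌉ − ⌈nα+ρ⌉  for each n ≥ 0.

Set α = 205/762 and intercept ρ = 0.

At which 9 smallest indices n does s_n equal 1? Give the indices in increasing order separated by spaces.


0 3 7 11 14 18 22 26 29

n=0: ⌈205/762⌉−⌈0/762⌉ = 1−0 = 1  ← one
n=1: ⌈410/762⌉−⌈205/762⌉ = 1−1 = 0
n=2: ⌈615/762⌉−⌈410/762⌉ = 1−1 = 0
n=3: ⌈820/762⌉−⌈615/762⌉ = 2−1 = 1  ← one
n=4: ⌈1025/762⌉−⌈820/762⌉ = 2−2 = 0
n=5: ⌈1230/762⌉−⌈1025/762⌉ = 2−2 = 0
n=6: ⌈1435/762⌉−⌈1230/762⌉ = 2−2 = 0
n=7: ⌈1640/762⌉−⌈1435/762⌉ = 3−2 = 1  ← one
n=8: ⌈1845/762⌉−⌈1640/762⌉ = 3−3 = 0
n=9: ⌈2050/762⌉−⌈1845/762⌉ = 3−3 = 0
n=10: ⌈2255/762⌉−⌈2050/762⌉ = 3−3 = 0
n=11: ⌈2460/762⌉−⌈2255/762⌉ = 4−3 = 1  ← one
n=12: ⌈2665/762⌉−⌈2460/762⌉ = 4−4 = 0
n=13: ⌈2870/762⌉−⌈2665/762⌉ = 4−4 = 0
n=14: ⌈3075/762⌉−⌈2870/762⌉ = 5−4 = 1  ← one
n=15: ⌈3280/762⌉−⌈3075/762⌉ = 5−5 = 0
n=16: ⌈3485/762⌉−⌈3280/762⌉ = 5−5 = 0
n=17: ⌈3690/762⌉−⌈3485/762⌉ = 5−5 = 0
n=18: ⌈3895/762⌉−⌈3690/762⌉ = 6−5 = 1  ← one
n=19: ⌈4100/762⌉−⌈3895/762⌉ = 6−6 = 0
n=20: ⌈4305/762⌉−⌈4100/762⌉ = 6−6 = 0
n=21: ⌈4510/762⌉−⌈4305/762⌉ = 6−6 = 0
n=22: ⌈4715/762⌉−⌈4510/762⌉ = 7−6 = 1  ← one
n=23: ⌈4920/762⌉−⌈4715/762⌉ = 7−7 = 0
n=24: ⌈5125/762⌉−⌈4920/762⌉ = 7−7 = 0
n=25: ⌈5330/762⌉−⌈5125/762⌉ = 7−7 = 0
n=26: ⌈5535/762⌉−⌈5330/762⌉ = 8−7 = 1  ← one
n=27: ⌈5740/762⌉−⌈5535/762⌉ = 8−8 = 0
n=28: ⌈5945/762⌉−⌈5740/762⌉ = 8−8 = 0
n=29: ⌈6150/762⌉−⌈5945/762⌉ = 9−8 = 1  ← one
positions of the first 9 ones: 0 3 7 11 14 18 22 26 29


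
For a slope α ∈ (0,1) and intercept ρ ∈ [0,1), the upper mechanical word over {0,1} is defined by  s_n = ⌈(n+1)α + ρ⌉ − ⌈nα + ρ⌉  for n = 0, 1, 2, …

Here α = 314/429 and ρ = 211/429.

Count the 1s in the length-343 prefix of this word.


251

#1s = Σ_{n=0}^{342} s_n = Σ_{n=0}^{342} (⌈(n+1)α+ρ⌉ − ⌈nα+ρ⌉)
the sum telescopes: every ⌈nα+ρ⌉ with 0 < n < 343 appears once with + and once with −, leaving ⌈343α+ρ⌉ − ⌈0·α+ρ⌉
343α + ρ = (343·314 + 211) / 429 = 107913/429
ρ = 211/429
⌈107913/429⌉ = 252,  ⌈211/429⌉ = 1
#1s = 252 − 1 = 251


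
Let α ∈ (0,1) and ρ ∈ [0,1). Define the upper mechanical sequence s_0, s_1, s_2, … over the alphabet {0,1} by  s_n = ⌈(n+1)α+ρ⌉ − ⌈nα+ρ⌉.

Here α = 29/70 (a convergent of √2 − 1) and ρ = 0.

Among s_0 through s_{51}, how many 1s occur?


22

#1s = Σ_{n=0}^{51} s_n = Σ_{n=0}^{51} (⌈(n+1)α+ρ⌉ − ⌈nα+ρ⌉)
the sum telescopes: every ⌈nα+ρ⌉ with 0 < n < 52 appears once with + and once with −, leaving ⌈52α+ρ⌉ − ⌈0·α+ρ⌉
52α + ρ = (52·29) / 70 = 1508/70
ρ = 0/70
⌈1508/70⌉ = 22,  ⌈0/70⌉ = 0
#1s = 22 − 0 = 22


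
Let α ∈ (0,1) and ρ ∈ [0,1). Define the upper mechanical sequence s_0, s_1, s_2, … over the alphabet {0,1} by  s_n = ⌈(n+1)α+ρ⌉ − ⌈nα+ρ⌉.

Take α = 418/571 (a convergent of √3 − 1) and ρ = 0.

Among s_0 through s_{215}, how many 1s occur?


#1s = Σ_{n=0}^{215} s_n = Σ_{n=0}^{215} (⌈(n+1)α+ρ⌉ − ⌈nα+ρ⌉)
the sum telescopes: every ⌈nα+ρ⌉ with 0 < n < 216 appears once with + and once with −, leaving ⌈216α+ρ⌉ − ⌈0·α+ρ⌉
216α + ρ = (216·418) / 571 = 90288/571
ρ = 0/571
⌈90288/571⌉ = 159,  ⌈0/571⌉ = 0
#1s = 159 − 0 = 159

159


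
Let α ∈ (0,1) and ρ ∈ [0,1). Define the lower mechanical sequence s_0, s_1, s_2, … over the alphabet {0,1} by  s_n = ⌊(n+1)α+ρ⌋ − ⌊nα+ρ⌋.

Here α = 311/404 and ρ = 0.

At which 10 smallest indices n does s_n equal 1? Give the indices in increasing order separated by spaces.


1 2 3 5 6 7 9 10 11 12

n=0: ⌊311/404⌋−⌊0/404⌋ = 0−0 = 0
n=1: ⌊622/404⌋−⌊311/404⌋ = 1−0 = 1  ← one
n=2: ⌊933/404⌋−⌊622/404⌋ = 2−1 = 1  ← one
n=3: ⌊1244/404⌋−⌊933/404⌋ = 3−2 = 1  ← one
n=4: ⌊1555/404⌋−⌊1244/404⌋ = 3−3 = 0
n=5: ⌊1866/404⌋−⌊1555/404⌋ = 4−3 = 1  ← one
n=6: ⌊2177/404⌋−⌊1866/404⌋ = 5−4 = 1  ← one
n=7: ⌊2488/404⌋−⌊2177/404⌋ = 6−5 = 1  ← one
n=8: ⌊2799/404⌋−⌊2488/404⌋ = 6−6 = 0
n=9: ⌊3110/404⌋−⌊2799/404⌋ = 7−6 = 1  ← one
n=10: ⌊3421/404⌋−⌊3110/404⌋ = 8−7 = 1  ← one
n=11: ⌊3732/404⌋−⌊3421/404⌋ = 9−8 = 1  ← one
n=12: ⌊4043/404⌋−⌊3732/404⌋ = 10−9 = 1  ← one
positions of the first 10 ones: 1 2 3 5 6 7 9 10 11 12


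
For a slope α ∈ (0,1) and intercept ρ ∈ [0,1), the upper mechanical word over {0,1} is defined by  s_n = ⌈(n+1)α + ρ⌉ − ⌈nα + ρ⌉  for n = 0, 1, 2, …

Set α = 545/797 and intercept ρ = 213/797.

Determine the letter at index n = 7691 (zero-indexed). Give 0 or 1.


1

(n+1)α + ρ = (7692·545 + 213) / 797 = 4192353/797
nα + ρ     = (7691·545 + 213) / 797 = 4191808/797
⌈4192353/797⌉ = 5261,  ⌈4191808/797⌉ = 5260
s_{7691} = 5261 − 5260 = 1


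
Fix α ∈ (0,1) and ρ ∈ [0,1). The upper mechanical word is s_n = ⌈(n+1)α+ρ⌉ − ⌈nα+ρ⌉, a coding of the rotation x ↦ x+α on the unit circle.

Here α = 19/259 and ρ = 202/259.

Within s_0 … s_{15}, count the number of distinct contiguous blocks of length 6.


t_n = ⌈(n·19+202)/259⌉ for n = 0 … 16:
  n=0…9: ⌈202/259⌉=1 ⌈221/259⌉=1 ⌈240/259⌉=1 ⌈259/259⌉=1 ⌈278/259⌉=2 ⌈297/259⌉=2 ⌈316/259⌉=2 ⌈335/259⌉=2 ⌈354/259⌉=2 ⌈373/259⌉=2
  n=10…16: ⌈392/259⌉=2 ⌈411/259⌉=2 ⌈430/259⌉=2 ⌈449/259⌉=2 ⌈468/259⌉=2 ⌈487/259⌉=2 ⌈506/259⌉=2
s_n = t_(n+1) − t_n for n = 0 … 15 gives
prefix = 0001000000000000
slide a length-6 window over [0..5] … [10..15] (11 windows); first occurrence of each distinct factor:
  [  0..  5] 000100
  [  1..  6] 001000
  [  2..  7] 010000
  [  3..  8] 100000
  [  4..  9] 000000
  (the other 6 windows repeat one of these)
distinct factors: {000000, 000100, 001000, 010000, 100000}
count = 5  (Sturmian bound for length 6 is 7)

5


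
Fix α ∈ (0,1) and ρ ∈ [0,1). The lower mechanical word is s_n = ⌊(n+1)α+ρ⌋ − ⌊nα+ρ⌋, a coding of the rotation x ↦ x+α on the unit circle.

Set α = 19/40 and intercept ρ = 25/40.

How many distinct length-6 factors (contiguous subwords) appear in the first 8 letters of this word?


3

t_n = ⌊(n·19+25)/40⌋ for n = 0 … 8:
  n=0…8: ⌊25/40⌋=0 ⌊44/40⌋=1 ⌊63/40⌋=1 ⌊82/40⌋=2 ⌊101/40⌋=2 ⌊120/40⌋=3 ⌊139/40⌋=3 ⌊158/40⌋=3 ⌊177/40⌋=4
s_n = t_(n+1) − t_n for n = 0 … 7 gives
prefix = 10101001
slide a length-6 window over [0..5] … [2..7] (3 windows); first occurrence of each distinct factor:
  [  0..  5] 101010
  [  1..  6] 010100
  [  2..  7] 101001
distinct factors: {010100, 101001, 101010}
count = 3  (Sturmian bound for length 6 is 7)


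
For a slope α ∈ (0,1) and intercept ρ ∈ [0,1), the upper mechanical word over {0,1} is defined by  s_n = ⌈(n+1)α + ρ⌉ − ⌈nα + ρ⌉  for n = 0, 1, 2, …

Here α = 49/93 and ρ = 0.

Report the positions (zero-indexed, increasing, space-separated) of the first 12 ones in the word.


0 1 3 5 7 9 11 13 15 17 18 20

n=0: ⌈49/93⌉−⌈0/93⌉ = 1−0 = 1  ← one
n=1: ⌈98/93⌉−⌈49/93⌉ = 2−1 = 1  ← one
n=2: ⌈147/93⌉−⌈98/93⌉ = 2−2 = 0
n=3: ⌈196/93⌉−⌈147/93⌉ = 3−2 = 1  ← one
n=4: ⌈245/93⌉−⌈196/93⌉ = 3−3 = 0
n=5: ⌈294/93⌉−⌈245/93⌉ = 4−3 = 1  ← one
n=6: ⌈343/93⌉−⌈294/93⌉ = 4−4 = 0
n=7: ⌈392/93⌉−⌈343/93⌉ = 5−4 = 1  ← one
n=8: ⌈441/93⌉−⌈392/93⌉ = 5−5 = 0
n=9: ⌈490/93⌉−⌈441/93⌉ = 6−5 = 1  ← one
n=10: ⌈539/93⌉−⌈490/93⌉ = 6−6 = 0
n=11: ⌈588/93⌉−⌈539/93⌉ = 7−6 = 1  ← one
n=12: ⌈637/93⌉−⌈588/93⌉ = 7−7 = 0
n=13: ⌈686/93⌉−⌈637/93⌉ = 8−7 = 1  ← one
n=14: ⌈735/93⌉−⌈686/93⌉ = 8−8 = 0
n=15: ⌈784/93⌉−⌈735/93⌉ = 9−8 = 1  ← one
n=16: ⌈833/93⌉−⌈784/93⌉ = 9−9 = 0
n=17: ⌈882/93⌉−⌈833/93⌉ = 10−9 = 1  ← one
n=18: ⌈931/93⌉−⌈882/93⌉ = 11−10 = 1  ← one
n=19: ⌈980/93⌉−⌈931/93⌉ = 11−11 = 0
n=20: ⌈1029/93⌉−⌈980/93⌉ = 12−11 = 1  ← one
positions of the first 12 ones: 0 1 3 5 7 9 11 13 15 17 18 20


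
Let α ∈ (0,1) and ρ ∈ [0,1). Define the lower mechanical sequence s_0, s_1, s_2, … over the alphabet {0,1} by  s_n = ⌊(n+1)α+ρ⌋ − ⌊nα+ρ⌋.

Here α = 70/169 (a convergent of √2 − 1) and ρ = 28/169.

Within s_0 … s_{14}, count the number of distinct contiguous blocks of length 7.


8

t_n = ⌊(n·70+28)/169⌋ for n = 0 … 15:
  n=0…9: ⌊28/169⌋=0 ⌊98/169⌋=0 ⌊168/169⌋=0 ⌊238/169⌋=1 ⌊308/169⌋=1 ⌊378/169⌋=2 ⌊448/169⌋=2 ⌊518/169⌋=3 ⌊588/169⌋=3 ⌊658/169⌋=3
  n=10…15: ⌊728/169⌋=4 ⌊798/169⌋=4 ⌊868/169⌋=5 ⌊938/169⌋=5 ⌊1008/169⌋=5 ⌊1078/169⌋=6
s_n = t_(n+1) − t_n for n = 0 … 14 gives
prefix = 001010100101001
slide a length-7 window over [0..6] … [8..14] (9 windows); first occurrence of each distinct factor:
  [  0..  6] 0010101
  [  1..  7] 0101010
  [  2..  8] 1010100
  [  3..  9] 0101001
  [  4.. 10] 1010010
  [  5.. 11] 0100101
  [  6.. 12] 1001010
  [  7.. 13] 0010100
  (the other 1 window repeats one of these)
distinct factors: {0010100, 0010101, 0100101, 0101001, 0101010, 1001010, 1010010, 1010100}
count = 8  (Sturmian bound for length 7 is 8)


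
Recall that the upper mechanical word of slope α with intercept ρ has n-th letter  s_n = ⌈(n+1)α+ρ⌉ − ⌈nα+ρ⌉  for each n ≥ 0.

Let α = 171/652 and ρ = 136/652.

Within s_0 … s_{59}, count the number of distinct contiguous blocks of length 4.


t_n = ⌈(n·171+136)/652⌉ for n = 0 … 60:
  n=0…9: ⌈136/652⌉=1 ⌈307/652⌉=1 ⌈478/652⌉=1 ⌈649/652⌉=1 ⌈820/652⌉=2 ⌈991/652⌉=2 ⌈1162/652⌉=2 ⌈1333/652⌉=3 ⌈1504/652⌉=3 ⌈1675/652⌉=3
  n=10…19: ⌈1846/652⌉=3 ⌈2017/652⌉=4 ⌈2188/652⌉=4 ⌈2359/652⌉=4 ⌈2530/652⌉=4 ⌈2701/652⌉=5 ⌈2872/652⌉=5 ⌈3043/652⌉=5 ⌈3214/652⌉=5 ⌈3385/652⌉=6
  n=20…29: ⌈3556/652⌉=6 ⌈3727/652⌉=6 ⌈3898/652⌉=6 ⌈4069/652⌉=7 ⌈4240/652⌉=7 ⌈4411/652⌉=7 ⌈4582/652⌉=8 ⌈4753/652⌉=8 ⌈4924/652⌉=8 ⌈5095/652⌉=8
  n=30…39: ⌈5266/652⌉=9 ⌈5437/652⌉=9 ⌈5608/652⌉=9 ⌈5779/652⌉=9 ⌈5950/652⌉=10 ⌈6121/652⌉=10 ⌈6292/652⌉=10 ⌈6463/652⌉=10 ⌈6634/652⌉=11 ⌈6805/652⌉=11
  n=40…49: ⌈6976/652⌉=11 ⌈7147/652⌉=11 ⌈7318/652⌉=12 ⌈7489/652⌉=12 ⌈7660/652⌉=12 ⌈7831/652⌉=13 ⌈8002/652⌉=13 ⌈8173/652⌉=13 ⌈8344/652⌉=13 ⌈8515/652⌉=14
  n=50…59: ⌈8686/652⌉=14 ⌈8857/652⌉=14 ⌈9028/652⌉=14 ⌈9199/652⌉=15 ⌈9370/652⌉=15 ⌈9541/652⌉=15 ⌈9712/652⌉=15 ⌈9883/652⌉=16 ⌈10054/652⌉=16 ⌈10225/652⌉=16
  n=60: ⌈10396/652⌉=16
s_n = t_(n+1) − t_n for n = 0 … 59 gives
prefix = 000100100010001000100010010001000100010001001000100010001000
slide a length-4 window over [0..3] … [56..59] (57 windows); first occurrence of each distinct factor:
  [  0..  3] 0001
  [  1..  4] 0010
  [  2..  5] 0100
  [  3..  6] 1001
  [  6..  9] 1000
  (the other 52 windows repeat one of these)
distinct factors: {0001, 0010, 0100, 1000, 1001}
count = 5  (Sturmian bound for length 4 is 5)

5


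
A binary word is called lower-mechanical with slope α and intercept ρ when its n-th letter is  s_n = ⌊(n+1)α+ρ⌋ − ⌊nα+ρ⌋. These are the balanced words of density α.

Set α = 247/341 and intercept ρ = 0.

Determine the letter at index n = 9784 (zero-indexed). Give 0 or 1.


1

(n+1)α + ρ = (9785·247) / 341 = 2416895/341
nα + ρ     = (9784·247) / 341 = 2416648/341
⌊2416895/341⌋ = 7087,  ⌊2416648/341⌋ = 7086
s_{9784} = 7087 − 7086 = 1


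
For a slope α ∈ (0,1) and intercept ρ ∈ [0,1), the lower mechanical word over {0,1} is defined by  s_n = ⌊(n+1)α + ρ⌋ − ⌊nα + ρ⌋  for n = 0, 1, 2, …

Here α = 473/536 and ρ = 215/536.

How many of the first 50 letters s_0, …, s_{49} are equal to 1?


#1s = Σ_{n=0}^{49} s_n = Σ_{n=0}^{49} (⌊(n+1)α+ρ⌋ − ⌊nα+ρ⌋)
the sum telescopes: every ⌊nα+ρ⌋ with 0 < n < 50 appears once with + and once with −, leaving ⌊50α+ρ⌋ − ⌊0·α+ρ⌋
50α + ρ = (50·473 + 215) / 536 = 23865/536
ρ = 215/536
⌊23865/536⌋ = 44,  ⌊215/536⌋ = 0
#1s = 44 − 0 = 44

44


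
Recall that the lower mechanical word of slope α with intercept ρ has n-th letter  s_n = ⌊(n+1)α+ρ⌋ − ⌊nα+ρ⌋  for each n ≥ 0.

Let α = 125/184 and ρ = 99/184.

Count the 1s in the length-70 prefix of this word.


48

#1s = Σ_{n=0}^{69} s_n = Σ_{n=0}^{69} (⌊(n+1)α+ρ⌋ − ⌊nα+ρ⌋)
the sum telescopes: every ⌊nα+ρ⌋ with 0 < n < 70 appears once with + and once with −, leaving ⌊70α+ρ⌋ − ⌊0·α+ρ⌋
70α + ρ = (70·125 + 99) / 184 = 8849/184
ρ = 99/184
⌊8849/184⌋ = 48,  ⌊99/184⌋ = 0
#1s = 48 − 0 = 48


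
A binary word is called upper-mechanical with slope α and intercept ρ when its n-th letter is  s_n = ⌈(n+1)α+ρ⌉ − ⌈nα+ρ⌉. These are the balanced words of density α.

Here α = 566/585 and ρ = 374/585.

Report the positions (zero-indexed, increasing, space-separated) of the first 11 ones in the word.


0 1 2 3 4 5 6 7 8 9 10

n=0: ⌈940/585⌉−⌈374/585⌉ = 2−1 = 1  ← one
n=1: ⌈1506/585⌉−⌈940/585⌉ = 3−2 = 1  ← one
n=2: ⌈2072/585⌉−⌈1506/585⌉ = 4−3 = 1  ← one
n=3: ⌈2638/585⌉−⌈2072/585⌉ = 5−4 = 1  ← one
n=4: ⌈3204/585⌉−⌈2638/585⌉ = 6−5 = 1  ← one
n=5: ⌈3770/585⌉−⌈3204/585⌉ = 7−6 = 1  ← one
n=6: ⌈4336/585⌉−⌈3770/585⌉ = 8−7 = 1  ← one
n=7: ⌈4902/585⌉−⌈4336/585⌉ = 9−8 = 1  ← one
n=8: ⌈5468/585⌉−⌈4902/585⌉ = 10−9 = 1  ← one
n=9: ⌈6034/585⌉−⌈5468/585⌉ = 11−10 = 1  ← one
n=10: ⌈6600/585⌉−⌈6034/585⌉ = 12−11 = 1  ← one
positions of the first 11 ones: 0 1 2 3 4 5 6 7 8 9 10


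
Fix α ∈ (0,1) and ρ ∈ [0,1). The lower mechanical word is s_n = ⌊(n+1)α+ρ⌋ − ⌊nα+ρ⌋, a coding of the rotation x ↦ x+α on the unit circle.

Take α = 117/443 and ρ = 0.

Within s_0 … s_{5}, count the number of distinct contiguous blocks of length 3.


t_n = ⌊(n·117)/443⌋ for n = 0 … 6:
  n=0…6: ⌊0/443⌋=0 ⌊117/443⌋=0 ⌊234/443⌋=0 ⌊351/443⌋=0 ⌊468/443⌋=1 ⌊585/443⌋=1 ⌊702/443⌋=1
s_n = t_(n+1) − t_n for n = 0 … 5 gives
prefix = 000100
slide a length-3 window over [0..2] … [3..5] (4 windows); first occurrence of each distinct factor:
  [  0..  2] 000
  [  1..  3] 001
  [  2..  4] 010
  [  3..  5] 100
distinct factors: {000, 001, 010, 100}
count = 4  (Sturmian bound for length 3 is 4)

4


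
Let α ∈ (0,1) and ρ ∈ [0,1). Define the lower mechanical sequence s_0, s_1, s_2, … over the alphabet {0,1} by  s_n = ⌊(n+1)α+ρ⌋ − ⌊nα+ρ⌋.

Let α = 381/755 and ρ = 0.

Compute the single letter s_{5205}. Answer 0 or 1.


1

(n+1)α + ρ = (5206·381) / 755 = 1983486/755
nα + ρ     = (5205·381) / 755 = 1983105/755
⌊1983486/755⌋ = 2627,  ⌊1983105/755⌋ = 2626
s_{5205} = 2627 − 2626 = 1


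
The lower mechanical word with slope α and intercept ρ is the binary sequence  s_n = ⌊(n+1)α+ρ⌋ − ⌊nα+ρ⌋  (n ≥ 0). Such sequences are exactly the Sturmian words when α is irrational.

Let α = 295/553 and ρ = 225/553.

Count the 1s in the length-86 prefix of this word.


#1s = Σ_{n=0}^{85} s_n = Σ_{n=0}^{85} (⌊(n+1)α+ρ⌋ − ⌊nα+ρ⌋)
the sum telescopes: every ⌊nα+ρ⌋ with 0 < n < 86 appears once with + and once with −, leaving ⌊86α+ρ⌋ − ⌊0·α+ρ⌋
86α + ρ = (86·295 + 225) / 553 = 25595/553
ρ = 225/553
⌊25595/553⌋ = 46,  ⌊225/553⌋ = 0
#1s = 46 − 0 = 46

46


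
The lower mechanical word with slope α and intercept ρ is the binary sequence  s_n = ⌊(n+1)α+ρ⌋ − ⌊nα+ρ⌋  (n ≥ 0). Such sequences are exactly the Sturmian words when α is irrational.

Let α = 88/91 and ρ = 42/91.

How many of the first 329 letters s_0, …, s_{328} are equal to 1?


318

#1s = Σ_{n=0}^{328} s_n = Σ_{n=0}^{328} (⌊(n+1)α+ρ⌋ − ⌊nα+ρ⌋)
the sum telescopes: every ⌊nα+ρ⌋ with 0 < n < 329 appears once with + and once with −, leaving ⌊329α+ρ⌋ − ⌊0·α+ρ⌋
329α + ρ = (329·88 + 42) / 91 = 28994/91
ρ = 42/91
⌊28994/91⌋ = 318,  ⌊42/91⌋ = 0
#1s = 318 − 0 = 318


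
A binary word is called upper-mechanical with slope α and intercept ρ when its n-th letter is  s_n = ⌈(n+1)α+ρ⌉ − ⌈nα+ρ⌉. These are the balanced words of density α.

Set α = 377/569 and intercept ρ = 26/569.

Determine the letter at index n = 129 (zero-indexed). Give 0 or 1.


(n+1)α + ρ = (130·377 + 26) / 569 = 49036/569
nα + ρ     = (129·377 + 26) / 569 = 48659/569
⌈49036/569⌉ = 87,  ⌈48659/569⌉ = 86
s_{129} = 87 − 86 = 1

1


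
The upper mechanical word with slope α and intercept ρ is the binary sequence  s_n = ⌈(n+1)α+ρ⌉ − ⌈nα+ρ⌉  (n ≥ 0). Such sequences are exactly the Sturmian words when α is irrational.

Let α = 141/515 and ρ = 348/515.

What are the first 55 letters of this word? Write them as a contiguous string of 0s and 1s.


0100100010001001000100010010001000100100010001001000100

n=0: ⌈(1·141+348)/515⌉ − ⌈(0·141+348)/515⌉ = ⌈489/515⌉ − ⌈348/515⌉ = 1 − 1 = 0
n=1: ⌈(2·141+348)/515⌉ − ⌈(1·141+348)/515⌉ = ⌈630/515⌉ − ⌈489/515⌉ = 2 − 1 = 1
n=2: ⌈(3·141+348)/515⌉ − ⌈(2·141+348)/515⌉ = ⌈771/515⌉ − ⌈630/515⌉ = 2 − 2 = 0
n=3: ⌈(4·141+348)/515⌉ − ⌈(3·141+348)/515⌉ = ⌈912/515⌉ − ⌈771/515⌉ = 2 − 2 = 0
n=4: ⌈(5·141+348)/515⌉ − ⌈(4·141+348)/515⌉ = ⌈1053/515⌉ − ⌈912/515⌉ = 3 − 2 = 1
n=5: ⌈(6·141+348)/515⌉ − ⌈(5·141+348)/515⌉ = ⌈1194/515⌉ − ⌈1053/515⌉ = 3 − 3 = 0
n=6: ⌈(7·141+348)/515⌉ − ⌈(6·141+348)/515⌉ = ⌈1335/515⌉ − ⌈1194/515⌉ = 3 − 3 = 0
n=7: ⌈(8·141+348)/515⌉ − ⌈(7·141+348)/515⌉ = ⌈1476/515⌉ − ⌈1335/515⌉ = 3 − 3 = 0
n=8: ⌈(9·141+348)/515⌉ − ⌈(8·141+348)/515⌉ = ⌈1617/515⌉ − ⌈1476/515⌉ = 4 − 3 = 1
n=9: ⌈(10·141+348)/515⌉ − ⌈(9·141+348)/515⌉ = ⌈1758/515⌉ − ⌈1617/515⌉ = 4 − 4 = 0
n=10: ⌈(11·141+348)/515⌉ − ⌈(10·141+348)/515⌉ = ⌈1899/515⌉ − ⌈1758/515⌉ = 4 − 4 = 0
n=11: ⌈(12·141+348)/515⌉ − ⌈(11·141+348)/515⌉ = ⌈2040/515⌉ − ⌈1899/515⌉ = 4 − 4 = 0
n=12: ⌈(13·141+348)/515⌉ − ⌈(12·141+348)/515⌉ = ⌈2181/515⌉ − ⌈2040/515⌉ = 5 − 4 = 1
n=13: ⌈(14·141+348)/515⌉ − ⌈(13·141+348)/515⌉ = ⌈2322/515⌉ − ⌈2181/515⌉ = 5 − 5 = 0
n=14: ⌈(15·141+348)/515⌉ − ⌈(14·141+348)/515⌉ = ⌈2463/515⌉ − ⌈2322/515⌉ = 5 − 5 = 0
n=15: ⌈(16·141+348)/515⌉ − ⌈(15·141+348)/515⌉ = ⌈2604/515⌉ − ⌈2463/515⌉ = 6 − 5 = 1
n=16: ⌈(17·141+348)/515⌉ − ⌈(16·141+348)/515⌉ = ⌈2745/515⌉ − ⌈2604/515⌉ = 6 − 6 = 0
n=17: ⌈(18·141+348)/515⌉ − ⌈(17·141+348)/515⌉ = ⌈2886/515⌉ − ⌈2745/515⌉ = 6 − 6 = 0
n=18: ⌈(19·141+348)/515⌉ − ⌈(18·141+348)/515⌉ = ⌈3027/515⌉ − ⌈2886/515⌉ = 6 − 6 = 0
n=19: ⌈(20·141+348)/515⌉ − ⌈(19·141+348)/515⌉ = ⌈3168/515⌉ − ⌈3027/515⌉ = 7 − 6 = 1
n=20: ⌈(21·141+348)/515⌉ − ⌈(20·141+348)/515⌉ = ⌈3309/515⌉ − ⌈3168/515⌉ = 7 − 7 = 0
n=21: ⌈(22·141+348)/515⌉ − ⌈(21·141+348)/515⌉ = ⌈3450/515⌉ − ⌈3309/515⌉ = 7 − 7 = 0
n=22: ⌈(23·141+348)/515⌉ − ⌈(22·141+348)/515⌉ = ⌈3591/515⌉ − ⌈3450/515⌉ = 7 − 7 = 0
n=23: ⌈(24·141+348)/515⌉ − ⌈(23·141+348)/515⌉ = ⌈3732/515⌉ − ⌈3591/515⌉ = 8 − 7 = 1
n=24: ⌈(25·141+348)/515⌉ − ⌈(24·141+348)/515⌉ = ⌈3873/515⌉ − ⌈3732/515⌉ = 8 − 8 = 0
n=25: ⌈(26·141+348)/515⌉ − ⌈(25·141+348)/515⌉ = ⌈4014/515⌉ − ⌈3873/515⌉ = 8 − 8 = 0
n=26: ⌈(27·141+348)/515⌉ − ⌈(26·141+348)/515⌉ = ⌈4155/515⌉ − ⌈4014/515⌉ = 9 − 8 = 1
n=27: ⌈(28·141+348)/515⌉ − ⌈(27·141+348)/515⌉ = ⌈4296/515⌉ − ⌈4155/515⌉ = 9 − 9 = 0
n=28: ⌈(29·141+348)/515⌉ − ⌈(28·141+348)/515⌉ = ⌈4437/515⌉ − ⌈4296/515⌉ = 9 − 9 = 0
n=29: ⌈(30·141+348)/515⌉ − ⌈(29·141+348)/515⌉ = ⌈4578/515⌉ − ⌈4437/515⌉ = 9 − 9 = 0
n=30: ⌈(31·141+348)/515⌉ − ⌈(30·141+348)/515⌉ = ⌈4719/515⌉ − ⌈4578/515⌉ = 10 − 9 = 1
n=31: ⌈(32·141+348)/515⌉ − ⌈(31·141+348)/515⌉ = ⌈4860/515⌉ − ⌈4719/515⌉ = 10 − 10 = 0
n=32: ⌈(33·141+348)/515⌉ − ⌈(32·141+348)/515⌉ = ⌈5001/515⌉ − ⌈4860/515⌉ = 10 − 10 = 0
n=33: ⌈(34·141+348)/515⌉ − ⌈(33·141+348)/515⌉ = ⌈5142/515⌉ − ⌈5001/515⌉ = 10 − 10 = 0
n=34: ⌈(35·141+348)/515⌉ − ⌈(34·141+348)/515⌉ = ⌈5283/515⌉ − ⌈5142/515⌉ = 11 − 10 = 1
n=35: ⌈(36·141+348)/515⌉ − ⌈(35·141+348)/515⌉ = ⌈5424/515⌉ − ⌈5283/515⌉ = 11 − 11 = 0
n=36: ⌈(37·141+348)/515⌉ − ⌈(36·141+348)/515⌉ = ⌈5565/515⌉ − ⌈5424/515⌉ = 11 − 11 = 0
n=37: ⌈(38·141+348)/515⌉ − ⌈(37·141+348)/515⌉ = ⌈5706/515⌉ − ⌈5565/515⌉ = 12 − 11 = 1
n=38: ⌈(39·141+348)/515⌉ − ⌈(38·141+348)/515⌉ = ⌈5847/515⌉ − ⌈5706/515⌉ = 12 − 12 = 0
n=39: ⌈(40·141+348)/515⌉ − ⌈(39·141+348)/515⌉ = ⌈5988/515⌉ − ⌈5847/515⌉ = 12 − 12 = 0
n=40: ⌈(41·141+348)/515⌉ − ⌈(40·141+348)/515⌉ = ⌈6129/515⌉ − ⌈5988/515⌉ = 12 − 12 = 0
n=41: ⌈(42·141+348)/515⌉ − ⌈(41·141+348)/515⌉ = ⌈6270/515⌉ − ⌈6129/515⌉ = 13 − 12 = 1
n=42: ⌈(43·141+348)/515⌉ − ⌈(42·141+348)/515⌉ = ⌈6411/515⌉ − ⌈6270/515⌉ = 13 − 13 = 0
n=43: ⌈(44·141+348)/515⌉ − ⌈(43·141+348)/515⌉ = ⌈6552/515⌉ − ⌈6411/515⌉ = 13 − 13 = 0
n=44: ⌈(45·141+348)/515⌉ − ⌈(44·141+348)/515⌉ = ⌈6693/515⌉ − ⌈6552/515⌉ = 13 − 13 = 0
n=45: ⌈(46·141+348)/515⌉ − ⌈(45·141+348)/515⌉ = ⌈6834/515⌉ − ⌈6693/515⌉ = 14 − 13 = 1
n=46: ⌈(47·141+348)/515⌉ − ⌈(46·141+348)/515⌉ = ⌈6975/515⌉ − ⌈6834/515⌉ = 14 − 14 = 0
n=47: ⌈(48·141+348)/515⌉ − ⌈(47·141+348)/515⌉ = ⌈7116/515⌉ − ⌈6975/515⌉ = 14 − 14 = 0
n=48: ⌈(49·141+348)/515⌉ − ⌈(48·141+348)/515⌉ = ⌈7257/515⌉ − ⌈7116/515⌉ = 15 − 14 = 1
n=49: ⌈(50·141+348)/515⌉ − ⌈(49·141+348)/515⌉ = ⌈7398/515⌉ − ⌈7257/515⌉ = 15 − 15 = 0
n=50: ⌈(51·141+348)/515⌉ − ⌈(50·141+348)/515⌉ = ⌈7539/515⌉ − ⌈7398/515⌉ = 15 − 15 = 0
n=51: ⌈(52·141+348)/515⌉ − ⌈(51·141+348)/515⌉ = ⌈7680/515⌉ − ⌈7539/515⌉ = 15 − 15 = 0
n=52: ⌈(53·141+348)/515⌉ − ⌈(52·141+348)/515⌉ = ⌈7821/515⌉ − ⌈7680/515⌉ = 16 − 15 = 1
n=53: ⌈(54·141+348)/515⌉ − ⌈(53·141+348)/515⌉ = ⌈7962/515⌉ − ⌈7821/515⌉ = 16 − 16 = 0
n=54: ⌈(55·141+348)/515⌉ − ⌈(54·141+348)/515⌉ = ⌈8103/515⌉ − ⌈7962/515⌉ = 16 − 16 = 0
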